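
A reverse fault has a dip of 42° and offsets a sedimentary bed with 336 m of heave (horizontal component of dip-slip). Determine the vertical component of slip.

303 m

throw = heave × tan(dip) = 336 × tan(42°) = 303 m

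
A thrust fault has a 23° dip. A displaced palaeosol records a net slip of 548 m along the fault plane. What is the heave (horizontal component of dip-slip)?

504 m

heave = dip-slip × cos(dip) = 548 m × cos(23°) = 504 m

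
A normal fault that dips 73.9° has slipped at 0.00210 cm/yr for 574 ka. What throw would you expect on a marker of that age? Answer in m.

dip-slip = rate × time = 0.00210 cm/yr × 574 ka = 12.05 m
throw = dip-slip × sin(dip) = 12.05 × sin(73.9°) = 11.6 m

11.6 m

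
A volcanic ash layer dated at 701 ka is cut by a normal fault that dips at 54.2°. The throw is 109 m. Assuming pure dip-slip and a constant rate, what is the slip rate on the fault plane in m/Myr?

192 m/Myr

dip-slip = throw / sin(dip) = 109 m / sin(54.2°) = 134.4 m
rate = 134.4 m / 701 ka = 0.000192 m/yr = 192 m/Myr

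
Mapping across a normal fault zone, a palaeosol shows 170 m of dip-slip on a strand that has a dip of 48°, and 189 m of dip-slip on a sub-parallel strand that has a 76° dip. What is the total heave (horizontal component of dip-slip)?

heave_A = 170 × cos(48°) = 113.8 m
heave_B = 189 × cos(76°) = 45.72 m
total = 113.8 + 45.72 = 159 m

159 m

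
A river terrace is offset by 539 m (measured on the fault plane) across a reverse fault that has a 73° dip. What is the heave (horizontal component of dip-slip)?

heave = dip-slip × cos(dip) = 539 m × cos(73°) = 158 m

158 m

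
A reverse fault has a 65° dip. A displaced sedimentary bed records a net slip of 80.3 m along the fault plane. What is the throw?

throw = dip-slip × sin(dip) = 80.3 m × sin(65°) = 72.8 m

72.8 m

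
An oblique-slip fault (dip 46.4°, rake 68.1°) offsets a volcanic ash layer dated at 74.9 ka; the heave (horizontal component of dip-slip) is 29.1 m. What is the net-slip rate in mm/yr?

dip-slip = heave / cos(dip) = 29.1 / cos(46.4°) = 42.20 m
net slip = dip-slip / sin(rake) = 42.20 / sin(68.1°) = 45.48 m
rate = 45.48 m / 74.9 ka = 0.000607 m/yr = 0.607 mm/yr

0.607 mm/yr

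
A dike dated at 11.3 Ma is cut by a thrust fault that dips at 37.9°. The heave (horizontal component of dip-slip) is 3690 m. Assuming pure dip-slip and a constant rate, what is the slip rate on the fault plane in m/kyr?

0.414 m/kyr

dip-slip = heave / cos(dip) = 3690 m / cos(37.9°) = 4676 m
rate = 4676 m / 11.3 Ma = 0.000414 m/yr = 0.414 m/kyr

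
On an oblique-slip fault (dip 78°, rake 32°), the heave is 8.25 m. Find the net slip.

74.9 m

dip-slip = heave / cos(dip) = 8.25 / cos(78°) = 39.68 m
net slip = dip-slip / sin(rake) = 39.68 / sin(32°) = 74.9 m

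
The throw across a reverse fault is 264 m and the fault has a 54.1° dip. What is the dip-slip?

dip-slip = throw / sin(dip) = 264 / sin(54.1°) = 326 m

326 m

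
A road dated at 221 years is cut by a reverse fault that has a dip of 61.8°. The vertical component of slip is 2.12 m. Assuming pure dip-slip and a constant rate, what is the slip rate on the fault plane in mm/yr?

10.9 mm/yr

dip-slip = throw / sin(dip) = 2.12 m / sin(61.8°) = 2.406 m
rate = 2.406 m / 221 years = 0.0109 m/yr = 10.9 mm/yr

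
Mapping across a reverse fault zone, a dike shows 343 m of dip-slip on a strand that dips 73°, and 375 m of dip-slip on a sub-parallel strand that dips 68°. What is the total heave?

heave_A = 343 × cos(73°) = 100.3 m
heave_B = 375 × cos(68°) = 140.5 m
total = 100.3 + 140.5 = 241 m

241 m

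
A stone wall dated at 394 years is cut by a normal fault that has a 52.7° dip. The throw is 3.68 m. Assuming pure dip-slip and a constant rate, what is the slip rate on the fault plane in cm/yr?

dip-slip = throw / sin(dip) = 3.68 m / sin(52.7°) = 4.626 m
rate = 4.626 m / 394 years = 0.0117 m/yr = 1.17 cm/yr

1.17 cm/yr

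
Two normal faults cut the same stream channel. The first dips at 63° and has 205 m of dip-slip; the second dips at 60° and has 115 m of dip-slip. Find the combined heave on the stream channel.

heave_A = 205 × cos(63°) = 93.07 m
heave_B = 115 × cos(60°) = 57.50 m
total = 93.07 + 57.50 = 151 m

151 m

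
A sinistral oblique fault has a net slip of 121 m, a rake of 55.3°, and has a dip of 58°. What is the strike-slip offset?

strike-slip = net slip × cos(rake) = 121 m × cos(55.3°) = 68.9 m

68.9 m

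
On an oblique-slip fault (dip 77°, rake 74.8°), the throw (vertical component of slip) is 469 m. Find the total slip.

dip-slip = throw / sin(dip) = 469 / sin(77°) = 481.3 m
net slip = dip-slip / sin(rake) = 481.3 / sin(74.8°) = 499 m

499 m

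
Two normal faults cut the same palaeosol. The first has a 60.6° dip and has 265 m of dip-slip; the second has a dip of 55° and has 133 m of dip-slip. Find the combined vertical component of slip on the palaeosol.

340 m

throw_A = 265 × sin(60.6°) = 230.9 m
throw_B = 133 × sin(55°) = 108.9 m
total = 230.9 + 108.9 = 340 m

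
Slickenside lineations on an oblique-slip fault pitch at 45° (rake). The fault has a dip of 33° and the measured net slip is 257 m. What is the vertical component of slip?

dip-slip = net slip × sin(rake) = 257 m × sin(45°) = 181.7 m
throw = dip-slip × sin(dip) = 181.7 × sin(33°) = 99 m

99 m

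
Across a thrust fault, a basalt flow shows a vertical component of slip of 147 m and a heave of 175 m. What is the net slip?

229 m

net slip = √(throw² + heave²) = √(147² + 175²) = 229 m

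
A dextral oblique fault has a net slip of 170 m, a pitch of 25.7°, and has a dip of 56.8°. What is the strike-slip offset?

153 m

strike-slip = net slip × cos(rake) = 170 m × cos(25.7°) = 153 m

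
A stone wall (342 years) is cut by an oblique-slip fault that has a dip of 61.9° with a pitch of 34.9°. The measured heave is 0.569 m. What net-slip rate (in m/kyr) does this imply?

dip-slip = heave / cos(dip) = 0.569 / cos(61.9°) = 1.208 m
net slip = dip-slip / sin(rake) = 1.208 / sin(34.9°) = 2.111 m
rate = 2.111 m / 342 years = 0.00617 m/yr = 6.17 m/kyr

6.17 m/kyr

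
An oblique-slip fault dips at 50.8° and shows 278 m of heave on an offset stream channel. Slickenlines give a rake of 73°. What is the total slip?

dip-slip = heave / cos(dip) = 278 / cos(50.8°) = 439.9 m
net slip = dip-slip / sin(rake) = 439.9 / sin(73°) = 460 m

460 m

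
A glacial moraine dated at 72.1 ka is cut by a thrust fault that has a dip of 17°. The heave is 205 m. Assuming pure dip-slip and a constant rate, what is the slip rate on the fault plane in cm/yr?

dip-slip = heave / cos(dip) = 205 m / cos(17°) = 214.4 m
rate = 214.4 m / 72.1 ka = 0.00297 m/yr = 0.297 cm/yr

0.297 cm/yr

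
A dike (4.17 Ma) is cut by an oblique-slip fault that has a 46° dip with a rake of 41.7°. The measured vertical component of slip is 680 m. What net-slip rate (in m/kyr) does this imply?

0.341 m/kyr

dip-slip = throw / sin(dip) = 680 / sin(46°) = 945.3 m
net slip = dip-slip / sin(rake) = 945.3 / sin(41.7°) = 1421 m
rate = 1421 m / 4.17 Ma = 0.000341 m/yr = 0.341 m/kyr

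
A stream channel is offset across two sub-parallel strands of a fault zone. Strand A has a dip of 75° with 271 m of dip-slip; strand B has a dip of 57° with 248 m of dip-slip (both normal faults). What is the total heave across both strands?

205 m

heave_A = 271 × cos(75°) = 70.14 m
heave_B = 248 × cos(57°) = 135.1 m
total = 70.14 + 135.1 = 205 m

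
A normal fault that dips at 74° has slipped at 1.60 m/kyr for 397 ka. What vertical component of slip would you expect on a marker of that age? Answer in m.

611 m

dip-slip = rate × time = 1.60 m/kyr × 397 ka = 635.2 m
throw = dip-slip × sin(dip) = 635.2 × sin(74°) = 611 m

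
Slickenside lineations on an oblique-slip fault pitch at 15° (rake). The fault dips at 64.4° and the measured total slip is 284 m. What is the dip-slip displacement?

dip-slip = net slip × sin(rake) = 284 m × sin(15°) = 73.5 m

73.5 m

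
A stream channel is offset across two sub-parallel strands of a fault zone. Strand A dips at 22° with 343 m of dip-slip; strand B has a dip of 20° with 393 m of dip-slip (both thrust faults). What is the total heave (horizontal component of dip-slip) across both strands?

687 m

heave_A = 343 × cos(22°) = 318 m
heave_B = 393 × cos(20°) = 369.3 m
total = 318 + 369.3 = 687 m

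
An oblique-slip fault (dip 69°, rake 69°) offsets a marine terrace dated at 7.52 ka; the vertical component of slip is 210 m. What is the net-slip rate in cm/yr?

3.20 cm/yr

dip-slip = throw / sin(dip) = 210 / sin(69°) = 224.9 m
net slip = dip-slip / sin(rake) = 224.9 / sin(69°) = 240.9 m
rate = 240.9 m / 7.52 ka = 0.0320 m/yr = 3.20 cm/yr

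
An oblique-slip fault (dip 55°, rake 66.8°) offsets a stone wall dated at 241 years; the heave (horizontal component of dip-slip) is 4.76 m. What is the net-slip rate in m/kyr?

37.5 m/kyr

dip-slip = heave / cos(dip) = 4.76 / cos(55°) = 8.299 m
net slip = dip-slip / sin(rake) = 8.299 / sin(66.8°) = 9.029 m
rate = 9.029 m / 241 years = 0.0375 m/yr = 37.5 m/kyr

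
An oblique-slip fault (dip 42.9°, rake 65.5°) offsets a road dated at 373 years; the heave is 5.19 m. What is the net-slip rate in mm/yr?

dip-slip = heave / cos(dip) = 5.19 / cos(42.9°) = 7.085 m
net slip = dip-slip / sin(rake) = 7.085 / sin(65.5°) = 7.786 m
rate = 7.786 m / 373 years = 0.0209 m/yr = 20.9 mm/yr

20.9 mm/yr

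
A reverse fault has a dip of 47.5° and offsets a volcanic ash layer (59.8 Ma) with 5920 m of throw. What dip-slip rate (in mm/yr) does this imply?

0.134 mm/yr

dip-slip = throw / sin(dip) = 5920 m / sin(47.5°) = 8030 m
rate = 8030 m / 59.8 Ma = 0.000134 m/yr = 0.134 mm/yr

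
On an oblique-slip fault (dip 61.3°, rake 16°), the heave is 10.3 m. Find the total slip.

dip-slip = heave / cos(dip) = 10.3 / cos(61.3°) = 21.45 m
net slip = dip-slip / sin(rake) = 21.45 / sin(16°) = 77.8 m

77.8 m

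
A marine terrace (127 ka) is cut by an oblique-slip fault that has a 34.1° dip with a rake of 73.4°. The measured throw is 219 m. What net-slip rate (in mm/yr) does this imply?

dip-slip = throw / sin(dip) = 219 / sin(34.1°) = 390.6 m
net slip = dip-slip / sin(rake) = 390.6 / sin(73.4°) = 407.6 m
rate = 407.6 m / 127 ka = 0.00321 m/yr = 3.21 mm/yr

3.21 mm/yr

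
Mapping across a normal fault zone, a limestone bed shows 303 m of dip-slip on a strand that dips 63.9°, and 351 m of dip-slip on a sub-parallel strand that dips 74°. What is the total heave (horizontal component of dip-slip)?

230 m

heave_A = 303 × cos(63.9°) = 133.3 m
heave_B = 351 × cos(74°) = 96.75 m
total = 133.3 + 96.75 = 230 m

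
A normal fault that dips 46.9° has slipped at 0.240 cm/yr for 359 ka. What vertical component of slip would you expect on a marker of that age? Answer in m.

dip-slip = rate × time = 0.240 cm/yr × 359 ka = 861.6 m
throw = dip-slip × sin(dip) = 861.6 × sin(46.9°) = 629 m

629 m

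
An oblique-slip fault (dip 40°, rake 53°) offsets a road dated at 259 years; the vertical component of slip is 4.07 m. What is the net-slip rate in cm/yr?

3.06 cm/yr

dip-slip = throw / sin(dip) = 4.07 / sin(40°) = 6.332 m
net slip = dip-slip / sin(rake) = 6.332 / sin(53°) = 7.928 m
rate = 7.928 m / 259 years = 0.0306 m/yr = 3.06 cm/yr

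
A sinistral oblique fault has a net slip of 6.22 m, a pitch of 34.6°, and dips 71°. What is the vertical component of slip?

dip-slip = net slip × sin(rake) = 6.22 m × sin(34.6°) = 3.532 m
throw = dip-slip × sin(dip) = 3.532 × sin(71°) = 3.34 m

3.34 m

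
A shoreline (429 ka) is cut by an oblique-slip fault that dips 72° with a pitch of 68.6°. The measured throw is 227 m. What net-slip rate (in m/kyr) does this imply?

dip-slip = throw / sin(dip) = 227 / sin(72°) = 238.7 m
net slip = dip-slip / sin(rake) = 238.7 / sin(68.6°) = 256.4 m
rate = 256.4 m / 429 ka = 0.000598 m/yr = 0.598 m/kyr

0.598 m/kyr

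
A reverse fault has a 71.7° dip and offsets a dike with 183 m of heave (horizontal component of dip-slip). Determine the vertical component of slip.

553 m

throw = heave × tan(dip) = 183 × tan(71.7°) = 553 m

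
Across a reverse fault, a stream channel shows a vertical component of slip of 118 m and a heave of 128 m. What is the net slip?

net slip = √(throw² + heave²) = √(118² + 128²) = 174 m

174 m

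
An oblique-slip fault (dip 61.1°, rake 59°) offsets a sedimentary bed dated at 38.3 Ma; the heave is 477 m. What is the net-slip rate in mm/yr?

dip-slip = heave / cos(dip) = 477 / cos(61.1°) = 987 m
net slip = dip-slip / sin(rake) = 987 / sin(59°) = 1151 m
rate = 1151 m / 38.3 Ma = 0.0000301 m/yr = 0.0301 mm/yr

0.0301 mm/yr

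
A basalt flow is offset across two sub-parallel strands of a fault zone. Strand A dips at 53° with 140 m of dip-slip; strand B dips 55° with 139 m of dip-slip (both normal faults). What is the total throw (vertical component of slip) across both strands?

throw_A = 140 × sin(53°) = 111.8 m
throw_B = 139 × sin(55°) = 113.9 m
total = 111.8 + 113.9 = 226 m

226 m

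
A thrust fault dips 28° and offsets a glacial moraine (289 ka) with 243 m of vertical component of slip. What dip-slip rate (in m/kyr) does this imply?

1.79 m/kyr

dip-slip = throw / sin(dip) = 243 m / sin(28°) = 517.6 m
rate = 517.6 m / 289 ka = 0.00179 m/yr = 1.79 m/kyr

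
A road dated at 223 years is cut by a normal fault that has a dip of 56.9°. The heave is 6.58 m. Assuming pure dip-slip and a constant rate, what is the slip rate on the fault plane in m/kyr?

dip-slip = heave / cos(dip) = 6.58 m / cos(56.9°) = 12.05 m
rate = 12.05 m / 223 years = 0.0540 m/yr = 54 m/kyr

54 m/kyr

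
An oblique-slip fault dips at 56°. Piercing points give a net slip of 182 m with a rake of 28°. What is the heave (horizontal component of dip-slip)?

47.8 m

dip-slip = net slip × sin(rake) = 182 m × sin(28°) = 85.44 m
heave = dip-slip × cos(dip) = 85.44 × cos(56°) = 47.8 m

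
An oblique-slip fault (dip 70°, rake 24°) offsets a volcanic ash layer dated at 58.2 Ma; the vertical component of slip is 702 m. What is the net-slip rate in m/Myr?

dip-slip = throw / sin(dip) = 702 / sin(70°) = 747.1 m
net slip = dip-slip / sin(rake) = 747.1 / sin(24°) = 1837 m
rate = 1837 m / 58.2 Ma = 0.0000316 m/yr = 31.6 m/Myr

31.6 m/Myr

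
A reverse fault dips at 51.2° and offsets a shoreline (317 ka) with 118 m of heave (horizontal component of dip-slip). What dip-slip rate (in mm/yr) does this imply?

dip-slip = heave / cos(dip) = 118 m / cos(51.2°) = 188.3 m
rate = 188.3 m / 317 ka = 0.000594 m/yr = 0.594 mm/yr

0.594 mm/yr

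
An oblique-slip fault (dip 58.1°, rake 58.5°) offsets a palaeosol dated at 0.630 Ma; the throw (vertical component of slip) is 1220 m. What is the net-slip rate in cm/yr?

dip-slip = throw / sin(dip) = 1220 / sin(58.1°) = 1437 m
net slip = dip-slip / sin(rake) = 1437 / sin(58.5°) = 1685 m
rate = 1685 m / 0.630 Ma = 0.00268 m/yr = 0.268 cm/yr

0.268 cm/yr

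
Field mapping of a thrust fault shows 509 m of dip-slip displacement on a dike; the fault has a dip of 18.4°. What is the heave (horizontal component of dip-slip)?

heave = dip-slip × cos(dip) = 509 m × cos(18.4°) = 483 m

483 m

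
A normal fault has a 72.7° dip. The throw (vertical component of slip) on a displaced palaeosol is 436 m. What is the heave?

heave = throw / tan(dip) = 436 / tan(72.7°) = 136 m

136 m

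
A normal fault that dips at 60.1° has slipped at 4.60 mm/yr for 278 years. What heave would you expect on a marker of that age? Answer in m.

dip-slip = rate × time = 4.60 mm/yr × 278 years = 1.279 m
heave = dip-slip × cos(dip) = 1.279 × cos(60.1°) = 0.637 m

0.637 m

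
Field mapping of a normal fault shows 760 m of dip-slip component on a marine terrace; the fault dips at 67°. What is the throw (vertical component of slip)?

700 m

throw = dip-slip × sin(dip) = 760 m × sin(67°) = 700 m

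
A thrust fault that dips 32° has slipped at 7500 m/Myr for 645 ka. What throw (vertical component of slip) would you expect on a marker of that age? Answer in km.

2.56 km

dip-slip = rate × time = 7500 m/Myr × 645 ka = 4838 m
throw = dip-slip × sin(dip) = 4838 × sin(32°) = 2560 m = 2.56 km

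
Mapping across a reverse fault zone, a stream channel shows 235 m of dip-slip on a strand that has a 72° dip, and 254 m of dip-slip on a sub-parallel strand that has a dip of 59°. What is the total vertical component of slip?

throw_A = 235 × sin(72°) = 223.5 m
throw_B = 254 × sin(59°) = 217.7 m
total = 223.5 + 217.7 = 441 m

441 m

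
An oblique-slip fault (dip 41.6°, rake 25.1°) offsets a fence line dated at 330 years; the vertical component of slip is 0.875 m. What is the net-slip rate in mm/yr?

dip-slip = throw / sin(dip) = 0.875 / sin(41.6°) = 1.318 m
net slip = dip-slip / sin(rake) = 1.318 / sin(25.1°) = 3.107 m
rate = 3.107 m / 330 years = 0.00941 m/yr = 9.41 mm/yr

9.41 mm/yr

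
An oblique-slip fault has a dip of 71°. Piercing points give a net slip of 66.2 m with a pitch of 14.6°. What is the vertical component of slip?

dip-slip = net slip × sin(rake) = 66.2 m × sin(14.6°) = 16.69 m
throw = dip-slip × sin(dip) = 16.69 × sin(71°) = 15.8 m

15.8 m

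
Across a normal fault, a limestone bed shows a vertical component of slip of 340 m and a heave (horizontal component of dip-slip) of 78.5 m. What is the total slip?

net slip = √(throw² + heave²) = √(340² + 78.5²) = 349 m

349 m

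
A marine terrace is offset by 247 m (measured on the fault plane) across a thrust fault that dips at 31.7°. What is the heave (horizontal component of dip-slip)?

heave = dip-slip × cos(dip) = 247 m × cos(31.7°) = 210 m

210 m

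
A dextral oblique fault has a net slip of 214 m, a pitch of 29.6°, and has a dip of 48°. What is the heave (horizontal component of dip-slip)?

dip-slip = net slip × sin(rake) = 214 m × sin(29.6°) = 105.7 m
heave = dip-slip × cos(dip) = 105.7 × cos(48°) = 70.7 m

70.7 m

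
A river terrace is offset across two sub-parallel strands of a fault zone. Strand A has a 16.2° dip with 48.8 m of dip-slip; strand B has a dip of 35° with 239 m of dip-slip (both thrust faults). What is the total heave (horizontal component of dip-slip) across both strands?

243 m

heave_A = 48.8 × cos(16.2°) = 46.86 m
heave_B = 239 × cos(35°) = 195.8 m
total = 46.86 + 195.8 = 243 m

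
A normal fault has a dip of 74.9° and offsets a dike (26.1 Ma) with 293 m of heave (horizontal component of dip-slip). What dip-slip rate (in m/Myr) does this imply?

dip-slip = heave / cos(dip) = 293 m / cos(74.9°) = 1125 m
rate = 1125 m / 26.1 Ma = 0.0000431 m/yr = 43.1 m/Myr

43.1 m/Myr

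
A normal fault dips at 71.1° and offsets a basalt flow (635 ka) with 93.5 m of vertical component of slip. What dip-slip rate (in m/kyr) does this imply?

0.156 m/kyr

dip-slip = throw / sin(dip) = 93.5 m / sin(71.1°) = 98.83 m
rate = 98.83 m / 635 ka = 0.000156 m/yr = 0.156 m/kyr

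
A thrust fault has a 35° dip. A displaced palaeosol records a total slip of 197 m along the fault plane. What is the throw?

throw = dip-slip × sin(dip) = 197 m × sin(35°) = 113 m

113 m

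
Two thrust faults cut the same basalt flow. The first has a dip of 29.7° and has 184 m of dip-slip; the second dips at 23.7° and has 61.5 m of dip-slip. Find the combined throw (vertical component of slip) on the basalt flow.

116 m

throw_A = 184 × sin(29.7°) = 91.16 m
throw_B = 61.5 × sin(23.7°) = 24.72 m
total = 91.16 + 24.72 = 116 m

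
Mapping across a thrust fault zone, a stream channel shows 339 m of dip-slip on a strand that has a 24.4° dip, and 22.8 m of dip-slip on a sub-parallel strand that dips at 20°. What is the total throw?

throw_A = 339 × sin(24.4°) = 140 m
throw_B = 22.8 × sin(20°) = 7.798 m
total = 140 + 7.798 = 148 m

148 m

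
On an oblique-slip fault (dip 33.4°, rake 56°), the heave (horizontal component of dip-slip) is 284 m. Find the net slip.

dip-slip = heave / cos(dip) = 284 / cos(33.4°) = 340.2 m
net slip = dip-slip / sin(rake) = 340.2 / sin(56°) = 410 m

410 m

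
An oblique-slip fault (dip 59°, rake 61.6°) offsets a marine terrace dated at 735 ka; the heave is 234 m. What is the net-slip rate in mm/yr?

dip-slip = heave / cos(dip) = 234 / cos(59°) = 454.3 m
net slip = dip-slip / sin(rake) = 454.3 / sin(61.6°) = 516.5 m
rate = 516.5 m / 735 ka = 0.000703 m/yr = 0.703 mm/yr

0.703 mm/yr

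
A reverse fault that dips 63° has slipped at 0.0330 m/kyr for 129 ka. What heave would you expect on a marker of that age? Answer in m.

1.93 m

dip-slip = rate × time = 0.0330 m/kyr × 129 ka = 4.257 m
heave = dip-slip × cos(dip) = 4.257 × cos(63°) = 1.93 m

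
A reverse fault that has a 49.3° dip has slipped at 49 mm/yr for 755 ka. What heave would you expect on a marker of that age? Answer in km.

dip-slip = rate × time = 49 mm/yr × 755 ka = 37000 m
heave = dip-slip × cos(dip) = 37000 × cos(49.3°) = 24100 m = 24.1 km

24.1 km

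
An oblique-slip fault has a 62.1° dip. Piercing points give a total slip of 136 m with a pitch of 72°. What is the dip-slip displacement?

dip-slip = net slip × sin(rake) = 136 m × sin(72°) = 129 m

129 m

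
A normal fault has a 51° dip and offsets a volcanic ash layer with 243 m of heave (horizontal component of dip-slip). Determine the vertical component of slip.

throw = heave × tan(dip) = 243 × tan(51°) = 300 m

300 m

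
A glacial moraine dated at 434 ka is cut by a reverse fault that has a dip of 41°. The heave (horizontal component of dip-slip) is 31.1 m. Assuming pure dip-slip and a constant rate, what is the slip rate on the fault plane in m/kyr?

0.0949 m/kyr

dip-slip = heave / cos(dip) = 31.1 m / cos(41°) = 41.21 m
rate = 41.21 m / 434 ka = 0.0000949 m/yr = 0.0949 m/kyr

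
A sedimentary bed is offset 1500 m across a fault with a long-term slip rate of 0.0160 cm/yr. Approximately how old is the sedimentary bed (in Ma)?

age = offset / rate = 1500 m / (0.0160 cm/yr) = 9.38e+06 yr = 9.38 Ma

9.38 Ma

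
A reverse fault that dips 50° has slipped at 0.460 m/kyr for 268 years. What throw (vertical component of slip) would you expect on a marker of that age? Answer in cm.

dip-slip = rate × time = 0.460 m/kyr × 268 years = 0.1233 m
throw = dip-slip × sin(dip) = 0.1233 × sin(50°) = 0.0944 m = 9.44 cm

9.44 cm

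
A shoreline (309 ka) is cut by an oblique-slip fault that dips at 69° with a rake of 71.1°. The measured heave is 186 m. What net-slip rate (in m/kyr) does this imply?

1.78 m/kyr

dip-slip = heave / cos(dip) = 186 / cos(69°) = 519 m
net slip = dip-slip / sin(rake) = 519 / sin(71.1°) = 548.6 m
rate = 548.6 m / 309 ka = 0.00178 m/yr = 1.78 m/kyr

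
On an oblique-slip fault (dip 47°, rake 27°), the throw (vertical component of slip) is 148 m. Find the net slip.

446 m

dip-slip = throw / sin(dip) = 148 / sin(47°) = 202.4 m
net slip = dip-slip / sin(rake) = 202.4 / sin(27°) = 446 m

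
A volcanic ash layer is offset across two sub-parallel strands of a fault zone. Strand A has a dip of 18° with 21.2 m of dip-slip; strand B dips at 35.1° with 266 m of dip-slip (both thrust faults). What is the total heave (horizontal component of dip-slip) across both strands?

heave_A = 21.2 × cos(18°) = 20.16 m
heave_B = 266 × cos(35.1°) = 217.6 m
total = 20.16 + 217.6 = 238 m

238 m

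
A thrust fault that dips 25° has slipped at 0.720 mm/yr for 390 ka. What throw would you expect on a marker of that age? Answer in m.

119 m

dip-slip = rate × time = 0.720 mm/yr × 390 ka = 280.8 m
throw = dip-slip × sin(dip) = 280.8 × sin(25°) = 119 m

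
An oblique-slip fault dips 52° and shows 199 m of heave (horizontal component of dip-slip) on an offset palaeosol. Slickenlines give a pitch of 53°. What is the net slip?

405 m

dip-slip = heave / cos(dip) = 199 / cos(52°) = 323.2 m
net slip = dip-slip / sin(rake) = 323.2 / sin(53°) = 405 m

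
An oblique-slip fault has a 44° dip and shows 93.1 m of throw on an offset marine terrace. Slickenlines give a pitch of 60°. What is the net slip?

dip-slip = throw / sin(dip) = 93.1 / sin(44°) = 134 m
net slip = dip-slip / sin(rake) = 134 / sin(60°) = 155 m

155 m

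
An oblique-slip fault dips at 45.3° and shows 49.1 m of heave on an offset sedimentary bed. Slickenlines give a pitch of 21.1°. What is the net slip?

194 m

dip-slip = heave / cos(dip) = 49.1 / cos(45.3°) = 69.80 m
net slip = dip-slip / sin(rake) = 69.80 / sin(21.1°) = 194 m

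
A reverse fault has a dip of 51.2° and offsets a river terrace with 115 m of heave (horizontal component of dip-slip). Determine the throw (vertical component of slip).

143 m

throw = heave × tan(dip) = 115 × tan(51.2°) = 143 m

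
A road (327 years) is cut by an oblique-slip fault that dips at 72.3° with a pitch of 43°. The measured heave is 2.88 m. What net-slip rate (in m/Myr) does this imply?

42500 m/Myr

dip-slip = heave / cos(dip) = 2.88 / cos(72.3°) = 9.473 m
net slip = dip-slip / sin(rake) = 9.473 / sin(43°) = 13.89 m
rate = 13.89 m / 327 years = 0.0425 m/yr = 42500 m/Myr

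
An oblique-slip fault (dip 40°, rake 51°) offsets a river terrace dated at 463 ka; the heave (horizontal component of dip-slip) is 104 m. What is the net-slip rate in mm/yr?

0.377 mm/yr

dip-slip = heave / cos(dip) = 104 / cos(40°) = 135.8 m
net slip = dip-slip / sin(rake) = 135.8 / sin(51°) = 174.7 m
rate = 174.7 m / 463 ka = 0.000377 m/yr = 0.377 mm/yr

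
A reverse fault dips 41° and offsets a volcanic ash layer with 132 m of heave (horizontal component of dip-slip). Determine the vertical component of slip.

throw = heave × tan(dip) = 132 × tan(41°) = 115 m

115 m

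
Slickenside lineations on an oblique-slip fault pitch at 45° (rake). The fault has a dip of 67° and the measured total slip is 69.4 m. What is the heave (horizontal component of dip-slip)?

19.2 m

dip-slip = net slip × sin(rake) = 69.4 m × sin(45°) = 49.07 m
heave = dip-slip × cos(dip) = 49.07 × cos(67°) = 19.2 m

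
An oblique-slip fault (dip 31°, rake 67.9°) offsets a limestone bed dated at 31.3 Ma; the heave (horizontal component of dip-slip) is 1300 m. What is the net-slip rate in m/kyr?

0.0523 m/kyr

dip-slip = heave / cos(dip) = 1300 / cos(31°) = 1517 m
net slip = dip-slip / sin(rake) = 1517 / sin(67.9°) = 1637 m
rate = 1637 m / 31.3 Ma = 0.0000523 m/yr = 0.0523 m/kyr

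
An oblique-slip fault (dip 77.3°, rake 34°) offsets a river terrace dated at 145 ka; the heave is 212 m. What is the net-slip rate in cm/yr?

dip-slip = heave / cos(dip) = 212 / cos(77.3°) = 964.3 m
net slip = dip-slip / sin(rake) = 964.3 / sin(34°) = 1724 m
rate = 1724 m / 145 ka = 0.0119 m/yr = 1.19 cm/yr

1.19 cm/yr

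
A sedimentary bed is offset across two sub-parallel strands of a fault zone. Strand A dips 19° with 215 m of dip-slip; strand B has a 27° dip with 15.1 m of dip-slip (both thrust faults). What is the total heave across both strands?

heave_A = 215 × cos(19°) = 203.3 m
heave_B = 15.1 × cos(27°) = 13.45 m
total = 203.3 + 13.45 = 217 m

217 m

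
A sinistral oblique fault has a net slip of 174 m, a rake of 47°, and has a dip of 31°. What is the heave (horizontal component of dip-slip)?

109 m

dip-slip = net slip × sin(rake) = 174 m × sin(47°) = 127.3 m
heave = dip-slip × cos(dip) = 127.3 × cos(31°) = 109 m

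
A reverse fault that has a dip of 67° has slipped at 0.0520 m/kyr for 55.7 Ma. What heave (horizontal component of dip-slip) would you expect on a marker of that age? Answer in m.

1130 m

dip-slip = rate × time = 0.0520 m/kyr × 55.7 Ma = 2896 m
heave = dip-slip × cos(dip) = 2896 × cos(67°) = 1130 m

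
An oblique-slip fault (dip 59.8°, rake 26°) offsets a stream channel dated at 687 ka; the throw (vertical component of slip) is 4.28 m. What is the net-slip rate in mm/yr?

dip-slip = throw / sin(dip) = 4.28 / sin(59.8°) = 4.952 m
net slip = dip-slip / sin(rake) = 4.952 / sin(26°) = 11.30 m
rate = 11.30 m / 687 ka = 0.0000164 m/yr = 0.0164 mm/yr

0.0164 mm/yr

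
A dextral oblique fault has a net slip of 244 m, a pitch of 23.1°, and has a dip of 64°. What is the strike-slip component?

strike-slip = net slip × cos(rake) = 244 m × cos(23.1°) = 224 m

224 m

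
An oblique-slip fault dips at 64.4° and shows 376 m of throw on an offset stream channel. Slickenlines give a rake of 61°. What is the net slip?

477 m

dip-slip = throw / sin(dip) = 376 / sin(64.4°) = 416.9 m
net slip = dip-slip / sin(rake) = 416.9 / sin(61°) = 477 m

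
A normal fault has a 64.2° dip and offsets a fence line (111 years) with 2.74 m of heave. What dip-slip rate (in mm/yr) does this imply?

56.7 mm/yr

dip-slip = heave / cos(dip) = 2.74 m / cos(64.2°) = 6.296 m
rate = 6.296 m / 111 years = 0.0567 m/yr = 56.7 mm/yr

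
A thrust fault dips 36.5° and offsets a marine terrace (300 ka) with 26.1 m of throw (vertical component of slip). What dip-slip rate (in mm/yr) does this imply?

0.146 mm/yr

dip-slip = throw / sin(dip) = 26.1 m / sin(36.5°) = 43.88 m
rate = 43.88 m / 300 ka = 0.000146 m/yr = 0.146 mm/yr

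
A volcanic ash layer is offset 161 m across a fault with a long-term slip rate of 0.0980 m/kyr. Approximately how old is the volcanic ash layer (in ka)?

age = offset / rate = 161 m / (0.0980 m/kyr) = 1.64e+06 yr = 1640 ka

1640 ka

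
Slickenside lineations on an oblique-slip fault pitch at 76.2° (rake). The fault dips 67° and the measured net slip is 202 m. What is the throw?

181 m

dip-slip = net slip × sin(rake) = 202 m × sin(76.2°) = 196.2 m
throw = dip-slip × sin(dip) = 196.2 × sin(67°) = 181 m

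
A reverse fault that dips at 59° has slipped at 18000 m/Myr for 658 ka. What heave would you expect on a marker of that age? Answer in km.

6.10 km

dip-slip = rate × time = 18000 m/Myr × 658 ka = 11840 m
heave = dip-slip × cos(dip) = 11840 × cos(59°) = 6100 m = 6.10 km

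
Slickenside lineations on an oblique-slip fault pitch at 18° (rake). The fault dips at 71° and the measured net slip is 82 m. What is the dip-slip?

25.3 m

dip-slip = net slip × sin(rake) = 82 m × sin(18°) = 25.3 m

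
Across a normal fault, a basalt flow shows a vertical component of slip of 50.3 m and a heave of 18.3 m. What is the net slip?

net slip = √(throw² + heave²) = √(50.3² + 18.3²) = 53.5 m

53.5 m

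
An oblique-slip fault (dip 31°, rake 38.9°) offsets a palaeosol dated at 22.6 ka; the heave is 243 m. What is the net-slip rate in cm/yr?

2 cm/yr

dip-slip = heave / cos(dip) = 243 / cos(31°) = 283.5 m
net slip = dip-slip / sin(rake) = 283.5 / sin(38.9°) = 451.4 m
rate = 451.4 m / 22.6 ka = 0.0200 m/yr = 2 cm/yr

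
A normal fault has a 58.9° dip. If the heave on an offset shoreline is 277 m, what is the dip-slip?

536 m

dip-slip = heave / cos(dip) = 277 / cos(58.9°) = 536 m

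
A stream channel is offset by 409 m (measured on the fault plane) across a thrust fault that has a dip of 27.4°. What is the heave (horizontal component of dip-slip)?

heave = dip-slip × cos(dip) = 409 m × cos(27.4°) = 363 m

363 m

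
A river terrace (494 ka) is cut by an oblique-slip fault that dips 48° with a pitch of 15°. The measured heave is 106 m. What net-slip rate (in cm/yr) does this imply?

0.124 cm/yr

dip-slip = heave / cos(dip) = 106 / cos(48°) = 158.4 m
net slip = dip-slip / sin(rake) = 158.4 / sin(15°) = 612.1 m
rate = 612.1 m / 494 ka = 0.00124 m/yr = 0.124 cm/yr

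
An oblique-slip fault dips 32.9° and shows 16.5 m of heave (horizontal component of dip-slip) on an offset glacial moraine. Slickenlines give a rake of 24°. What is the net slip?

dip-slip = heave / cos(dip) = 16.5 / cos(32.9°) = 19.65 m
net slip = dip-slip / sin(rake) = 19.65 / sin(24°) = 48.3 m

48.3 m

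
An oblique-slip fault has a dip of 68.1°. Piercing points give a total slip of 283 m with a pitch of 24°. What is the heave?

42.9 m

dip-slip = net slip × sin(rake) = 283 m × sin(24°) = 115.1 m
heave = dip-slip × cos(dip) = 115.1 × cos(68.1°) = 42.9 m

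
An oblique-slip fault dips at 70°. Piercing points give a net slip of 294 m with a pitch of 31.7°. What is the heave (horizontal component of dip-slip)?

52.8 m

dip-slip = net slip × sin(rake) = 294 m × sin(31.7°) = 154.5 m
heave = dip-slip × cos(dip) = 154.5 × cos(70°) = 52.8 m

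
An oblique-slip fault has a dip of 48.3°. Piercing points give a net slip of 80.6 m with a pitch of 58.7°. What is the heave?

45.8 m

dip-slip = net slip × sin(rake) = 80.6 m × sin(58.7°) = 68.87 m
heave = dip-slip × cos(dip) = 68.87 × cos(48.3°) = 45.8 m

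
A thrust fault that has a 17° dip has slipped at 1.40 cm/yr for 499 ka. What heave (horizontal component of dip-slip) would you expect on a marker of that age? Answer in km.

dip-slip = rate × time = 1.40 cm/yr × 499 ka = 6986 m
heave = dip-slip × cos(dip) = 6986 × cos(17°) = 6680 m = 6.68 km

6.68 km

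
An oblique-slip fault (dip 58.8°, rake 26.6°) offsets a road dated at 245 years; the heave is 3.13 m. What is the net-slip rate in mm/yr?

55.1 mm/yr

dip-slip = heave / cos(dip) = 3.13 / cos(58.8°) = 6.042 m
net slip = dip-slip / sin(rake) = 6.042 / sin(26.6°) = 13.49 m
rate = 13.49 m / 245 years = 0.0551 m/yr = 55.1 mm/yr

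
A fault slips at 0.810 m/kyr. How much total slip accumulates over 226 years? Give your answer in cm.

18.3 cm

slip = rate × time = 0.810 m/kyr × 226 years = 0.183 m = 18.3 cm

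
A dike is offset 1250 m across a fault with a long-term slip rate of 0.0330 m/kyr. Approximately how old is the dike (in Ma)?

age = offset / rate = 1250 m / (0.0330 m/kyr) = 3.79e+07 yr = 37.9 Ma

37.9 Ma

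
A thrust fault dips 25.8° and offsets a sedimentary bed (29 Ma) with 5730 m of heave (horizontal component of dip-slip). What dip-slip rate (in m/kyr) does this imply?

dip-slip = heave / cos(dip) = 5730 m / cos(25.8°) = 6364 m
rate = 6364 m / 29 Ma = 0.000219 m/yr = 0.219 m/kyr

0.219 m/kyr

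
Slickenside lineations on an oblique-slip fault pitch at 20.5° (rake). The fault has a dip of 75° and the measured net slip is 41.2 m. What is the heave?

dip-slip = net slip × sin(rake) = 41.2 m × sin(20.5°) = 14.43 m
heave = dip-slip × cos(dip) = 14.43 × cos(75°) = 3.73 m

3.73 m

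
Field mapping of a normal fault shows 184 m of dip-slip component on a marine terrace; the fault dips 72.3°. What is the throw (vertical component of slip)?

175 m

throw = dip-slip × sin(dip) = 184 m × sin(72.3°) = 175 m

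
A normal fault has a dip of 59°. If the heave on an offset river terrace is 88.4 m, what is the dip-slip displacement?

dip-slip = heave / cos(dip) = 88.4 / cos(59°) = 172 m

172 m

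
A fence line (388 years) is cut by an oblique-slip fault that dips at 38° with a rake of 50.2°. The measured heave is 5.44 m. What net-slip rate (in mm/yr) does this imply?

dip-slip = heave / cos(dip) = 5.44 / cos(38°) = 6.903 m
net slip = dip-slip / sin(rake) = 6.903 / sin(50.2°) = 8.986 m
rate = 8.986 m / 388 years = 0.0232 m/yr = 23.2 mm/yr

23.2 mm/yr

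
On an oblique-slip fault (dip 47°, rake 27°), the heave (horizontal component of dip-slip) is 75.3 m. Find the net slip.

dip-slip = heave / cos(dip) = 75.3 / cos(47°) = 110.4 m
net slip = dip-slip / sin(rake) = 110.4 / sin(27°) = 243 m

243 m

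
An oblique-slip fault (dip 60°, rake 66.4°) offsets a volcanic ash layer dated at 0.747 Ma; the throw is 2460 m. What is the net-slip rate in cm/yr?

0.415 cm/yr

dip-slip = throw / sin(dip) = 2460 / sin(60°) = 2841 m
net slip = dip-slip / sin(rake) = 2841 / sin(66.4°) = 3100 m
rate = 3100 m / 0.747 Ma = 0.00415 m/yr = 0.415 cm/yr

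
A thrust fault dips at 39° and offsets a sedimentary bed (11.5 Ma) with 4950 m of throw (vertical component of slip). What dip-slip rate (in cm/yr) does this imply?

dip-slip = throw / sin(dip) = 4950 m / sin(39°) = 7866 m
rate = 7866 m / 11.5 Ma = 0.000684 m/yr = 0.0684 cm/yr

0.0684 cm/yr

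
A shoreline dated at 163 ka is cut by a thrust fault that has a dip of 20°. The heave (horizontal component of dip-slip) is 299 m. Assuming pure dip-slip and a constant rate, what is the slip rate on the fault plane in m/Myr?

1950 m/Myr

dip-slip = heave / cos(dip) = 299 m / cos(20°) = 318.2 m
rate = 318.2 m / 163 ka = 0.00195 m/yr = 1950 m/Myr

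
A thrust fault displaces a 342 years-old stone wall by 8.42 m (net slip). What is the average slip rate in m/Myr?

24600 m/Myr

rate = 8.42 m / 342 years = 0.0246 m/yr = 24600 m/Myr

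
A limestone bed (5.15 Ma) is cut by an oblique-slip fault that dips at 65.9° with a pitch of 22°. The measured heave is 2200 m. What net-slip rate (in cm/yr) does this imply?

0.279 cm/yr

dip-slip = heave / cos(dip) = 2200 / cos(65.9°) = 5388 m
net slip = dip-slip / sin(rake) = 5388 / sin(22°) = 14380 m
rate = 14380 m / 5.15 Ma = 0.00279 m/yr = 0.279 cm/yr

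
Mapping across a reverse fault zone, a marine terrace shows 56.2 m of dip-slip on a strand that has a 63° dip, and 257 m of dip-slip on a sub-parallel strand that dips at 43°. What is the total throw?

225 m

throw_A = 56.2 × sin(63°) = 50.07 m
throw_B = 257 × sin(43°) = 175.3 m
total = 50.07 + 175.3 = 225 m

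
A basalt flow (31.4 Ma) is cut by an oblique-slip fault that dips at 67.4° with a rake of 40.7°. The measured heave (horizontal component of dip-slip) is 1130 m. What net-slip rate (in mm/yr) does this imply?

0.144 mm/yr

dip-slip = heave / cos(dip) = 1130 / cos(67.4°) = 2940 m
net slip = dip-slip / sin(rake) = 2940 / sin(40.7°) = 4509 m
rate = 4509 m / 31.4 Ma = 0.000144 m/yr = 0.144 mm/yr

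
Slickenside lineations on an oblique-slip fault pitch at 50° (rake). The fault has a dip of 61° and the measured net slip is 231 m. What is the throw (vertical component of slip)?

dip-slip = net slip × sin(rake) = 231 m × sin(50°) = 177 m
throw = dip-slip × sin(dip) = 177 × sin(61°) = 155 m

155 m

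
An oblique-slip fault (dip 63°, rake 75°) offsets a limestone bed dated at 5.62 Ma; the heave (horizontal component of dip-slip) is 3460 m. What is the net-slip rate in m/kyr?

1.40 m/kyr

dip-slip = heave / cos(dip) = 3460 / cos(63°) = 7621 m
net slip = dip-slip / sin(rake) = 7621 / sin(75°) = 7890 m
rate = 7890 m / 5.62 Ma = 0.00140 m/yr = 1.40 m/kyr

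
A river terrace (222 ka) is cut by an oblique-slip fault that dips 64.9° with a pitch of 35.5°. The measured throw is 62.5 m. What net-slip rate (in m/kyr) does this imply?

0.535 m/kyr

dip-slip = throw / sin(dip) = 62.5 / sin(64.9°) = 69.02 m
net slip = dip-slip / sin(rake) = 69.02 / sin(35.5°) = 118.9 m
rate = 118.9 m / 222 ka = 0.000535 m/yr = 0.535 m/kyr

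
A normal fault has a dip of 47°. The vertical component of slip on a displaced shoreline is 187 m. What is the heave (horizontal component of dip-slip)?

174 m

heave = throw / tan(dip) = 187 / tan(47°) = 174 m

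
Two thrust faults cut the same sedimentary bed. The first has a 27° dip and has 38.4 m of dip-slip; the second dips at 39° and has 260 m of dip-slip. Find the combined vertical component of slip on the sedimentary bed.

throw_A = 38.4 × sin(27°) = 17.43 m
throw_B = 260 × sin(39°) = 163.6 m
total = 17.43 + 163.6 = 181 m

181 m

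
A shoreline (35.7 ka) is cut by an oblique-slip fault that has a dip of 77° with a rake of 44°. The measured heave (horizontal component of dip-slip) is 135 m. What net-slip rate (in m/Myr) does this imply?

dip-slip = heave / cos(dip) = 135 / cos(77°) = 600.1 m
net slip = dip-slip / sin(rake) = 600.1 / sin(44°) = 863.9 m
rate = 863.9 m / 35.7 ka = 0.0242 m/yr = 24200 m/Myr

24200 m/Myr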